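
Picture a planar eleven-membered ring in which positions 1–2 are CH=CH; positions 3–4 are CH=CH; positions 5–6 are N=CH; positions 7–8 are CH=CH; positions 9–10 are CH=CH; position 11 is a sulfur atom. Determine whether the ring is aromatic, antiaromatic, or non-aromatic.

The p orbitals form a continuous loop: each doubly-bonded ring atom is sp² with one p-orbital electron; the doubly-bonded nitrogens are pyridine-type — their lone pairs lie in the ring plane, leaving one electron in the p orbital; the sulfur donates one lone pair from its p orbital. The ring is fully conjugated.
Adding the contributions, 5 × 2 = 10 from the double-bond units + 2 from the S atom = 12.
A 4n π count (12, n = 3) in a planar conjugated ring means antiaromatic.

Antiaromatic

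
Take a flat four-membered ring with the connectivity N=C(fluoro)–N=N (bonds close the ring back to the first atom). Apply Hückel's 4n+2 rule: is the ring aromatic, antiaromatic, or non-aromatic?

Every ring atom contributes a p orbital perpendicular to the ring (the double-bond atoms are sp², each contributing one p electron; each =N– nitrogen is pyridine-type (lone pair in the sp² plane, one electron in the p orbital)), so the π system is cyclic and fully conjugated.
Tallying contributions gives 2 × 2 = 4 from the 2 double-bond units.
With 4 = 4·1 π electrons, Hückel's rule classifies the planar ring as antiaromatic.

Antiaromatic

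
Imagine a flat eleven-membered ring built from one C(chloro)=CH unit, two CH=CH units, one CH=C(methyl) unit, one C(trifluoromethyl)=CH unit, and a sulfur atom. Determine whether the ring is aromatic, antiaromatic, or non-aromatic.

All ring atoms are sp² and supply a p orbital to the ring (every atom in a ring double bond is sp² and brings one electron to the p orbital; the sulfur donates one lone pair from its p orbital); the conjugation is uninterrupted.
Adding the contributions, 5 × 2 = 10 from the double-bond units + 2 from the S atom = 12.
A 4n π count (12, n = 3) in a planar conjugated ring means antiaromatic.

Antiaromatic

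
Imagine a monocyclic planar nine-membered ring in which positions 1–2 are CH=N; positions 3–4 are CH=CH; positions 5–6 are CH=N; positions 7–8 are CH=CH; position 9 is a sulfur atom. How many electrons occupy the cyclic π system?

All ring atoms are sp² and supply a p orbital to the ring (the double-bond atoms are sp², each contributing one p electron; each =N– nitrogen is pyridine-type (lone pair in the sp² plane, one electron in the p orbital); the sulfur donates one lone pair from its p orbital); the conjugation is uninterrupted.
π-electron count: 4 × 2 = 8 from the double-bond units + 2 from the S atom = 10.

10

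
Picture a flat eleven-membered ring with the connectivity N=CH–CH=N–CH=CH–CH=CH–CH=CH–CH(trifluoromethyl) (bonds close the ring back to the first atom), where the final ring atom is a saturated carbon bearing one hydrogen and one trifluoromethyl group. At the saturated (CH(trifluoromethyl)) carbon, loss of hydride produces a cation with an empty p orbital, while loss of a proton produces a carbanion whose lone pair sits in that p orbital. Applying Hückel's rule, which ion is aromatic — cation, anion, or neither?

Both ions have a continuous loop of p orbitals — each ring atom is sp².
Cation: 5 × 2 + 0 = 10 π electrons → 4(2)+2, aromatic.
Anion: 5 × 2 + 2 = 12 π electrons → 4(3), antiaromatic.

The cation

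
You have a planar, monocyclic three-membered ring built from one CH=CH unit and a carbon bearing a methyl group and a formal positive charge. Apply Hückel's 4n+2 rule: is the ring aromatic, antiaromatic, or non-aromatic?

The p orbitals form a continuous loop: every atom in a ring double bond is sp² and brings one electron to the p orbital; the carbocation has an empty p orbital. The ring is fully conjugated.
Counting π electrons: 1 × 2 = 2 from the double-bond unit + 0 from the C(methyl)(+) atom = 2.
2 = 4(0) + 2, which satisfies Hückel's 4n+2 rule.

Aromatic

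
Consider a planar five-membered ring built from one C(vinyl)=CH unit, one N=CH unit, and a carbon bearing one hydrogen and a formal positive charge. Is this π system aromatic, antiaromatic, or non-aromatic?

Antiaromatic

All ring atoms are sp² and supply a p orbital to the ring (the double-bond atoms are sp², each contributing one p electron; the doubly-bonded nitrogens are pyridine-type — their lone pairs lie in the ring plane, leaving one electron in the p orbital; the carbocation has an empty p orbital); the conjugation is uninterrupted.
π-electron count: 2 × 2 = 4 from the double-bond units + 0 from the CH(+) atom = 4.
4 is a 4n count (n = 1), so the planar conjugated ring is antiaromatic.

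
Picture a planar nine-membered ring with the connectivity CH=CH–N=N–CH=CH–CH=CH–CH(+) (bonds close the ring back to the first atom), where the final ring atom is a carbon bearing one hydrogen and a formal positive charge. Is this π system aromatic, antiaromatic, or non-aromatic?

Antiaromatic

Check conjugation: each doubly-bonded ring atom is sp² with one p-orbital electron; each =N– nitrogen is pyridine-type (lone pair in the sp² plane, one electron in the p orbital); the carbocation has an empty p orbital — every position has a p orbital, so the cyclic π system is continuous.
π-electron count: 4 × 2 = 8 from the double-bond units + 0 from the CH(+) atom = 8.
8 is a 4n count (n = 2), so the planar conjugated ring is antiaromatic.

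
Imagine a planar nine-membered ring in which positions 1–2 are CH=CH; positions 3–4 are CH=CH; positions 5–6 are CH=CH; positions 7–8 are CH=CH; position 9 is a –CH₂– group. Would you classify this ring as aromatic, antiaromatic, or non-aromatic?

Non-aromatic

The CH2 carbon is saturated: the tetrahedral CH₂ carbon is sp³ and has no p orbital in the ring π system. Conjugation is not continuous around the ring.
Broken conjugation rules out both aromaticity and antiaromaticity.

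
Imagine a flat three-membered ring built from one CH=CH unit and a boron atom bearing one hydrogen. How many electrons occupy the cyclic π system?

2

Every ring atom contributes a p orbital perpendicular to the ring (every atom in a ring double bond is sp² and brings one electron to the p orbital; the boron has an empty p orbital), so the π system is cyclic and fully conjugated.
Adding the contributions, 1 × 2 = 2 from the double-bond unit + 0 from the BH atom = 2.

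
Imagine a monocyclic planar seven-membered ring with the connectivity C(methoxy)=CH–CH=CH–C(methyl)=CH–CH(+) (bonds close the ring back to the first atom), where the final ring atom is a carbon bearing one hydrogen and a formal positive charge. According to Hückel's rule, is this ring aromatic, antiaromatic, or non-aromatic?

The p orbitals form a continuous loop: the double-bond atoms are sp², each contributing one p electron; the carbocation has an empty p orbital. The ring is fully conjugated.
Counting π electrons: 3 × 2 = 6 from the double-bond units + 0 from the CH(+) atom = 6.
6 = 4(1) + 2, which satisfies Hückel's 4n+2 rule.

Aromatic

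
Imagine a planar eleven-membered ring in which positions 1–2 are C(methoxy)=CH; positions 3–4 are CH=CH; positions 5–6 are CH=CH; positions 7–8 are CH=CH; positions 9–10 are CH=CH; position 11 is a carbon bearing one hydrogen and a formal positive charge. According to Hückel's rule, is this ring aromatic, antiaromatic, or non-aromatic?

Aromatic

The p orbitals form a continuous loop: each doubly-bonded ring atom is sp² with one p-orbital electron; the carbocation has an empty p orbital. The ring is fully conjugated.
Counting π electrons: 5 × 2 = 10 from the double-bond units + 0 from the CH(+) atom = 10.
That gives a 4n+2 count (10, n = 2).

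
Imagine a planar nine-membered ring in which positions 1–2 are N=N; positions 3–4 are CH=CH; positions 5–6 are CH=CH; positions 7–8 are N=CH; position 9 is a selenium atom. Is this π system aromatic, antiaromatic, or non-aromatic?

All ring atoms are sp² and supply a p orbital to the ring (the double-bond atoms are sp², each contributing one p electron; the doubly-bonded nitrogens are pyridine-type — their lone pairs lie in the ring plane, leaving one electron in the p orbital; the selenium donates one lone pair from its p orbital); the conjugation is uninterrupted.
π-electron count: 4 × 2 = 8 from the double-bond units + 2 from the Se atom = 10.
10 = 4(2) + 2, which satisfies Hückel's 4n+2 rule.

Aromatic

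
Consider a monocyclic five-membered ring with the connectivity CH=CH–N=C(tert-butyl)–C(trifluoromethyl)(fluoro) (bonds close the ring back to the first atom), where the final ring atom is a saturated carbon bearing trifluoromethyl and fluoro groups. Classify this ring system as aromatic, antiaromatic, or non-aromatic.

Non-aromatic

At the C(trifluoromethyl)(fluoro) position, that saturated carbon is sp³ and has no p orbital in the ring π system; the ring's p-orbital overlap is broken there.
Broken conjugation rules out both aromaticity and antiaromaticity.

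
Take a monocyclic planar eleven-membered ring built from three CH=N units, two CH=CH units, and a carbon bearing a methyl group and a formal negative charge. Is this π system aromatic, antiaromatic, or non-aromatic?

Antiaromatic

The p orbitals form a continuous loop: each doubly-bonded ring atom is sp² with one p-orbital electron; each sp² =N– keeps its lone pair in-plane and puts one electron into the π system; the carbanion's lone pair occupies the p orbital. The ring is fully conjugated.
Counting π electrons: 5 × 2 = 10 from the double-bond units + 2 from the C(methyl)(-) atom = 12.
A 4n π count (12, n = 3) in a planar conjugated ring means antiaromatic.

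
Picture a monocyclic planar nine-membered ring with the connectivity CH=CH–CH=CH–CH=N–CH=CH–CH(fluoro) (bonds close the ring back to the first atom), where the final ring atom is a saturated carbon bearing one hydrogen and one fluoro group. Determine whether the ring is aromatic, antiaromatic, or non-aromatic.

The CH(fluoro) position has four σ bonds — that saturated carbon is sp³ and has no p orbital in the ring π system — so the cyclic conjugation is interrupted.
Broken conjugation rules out both aromaticity and antiaromaticity.

Non-aromatic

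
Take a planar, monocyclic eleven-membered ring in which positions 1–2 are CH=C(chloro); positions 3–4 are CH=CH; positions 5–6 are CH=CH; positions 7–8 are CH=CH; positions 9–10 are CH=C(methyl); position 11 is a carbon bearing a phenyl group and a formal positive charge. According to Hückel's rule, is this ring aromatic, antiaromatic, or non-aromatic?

All ring atoms are sp² and supply a p orbital to the ring (every atom in a ring double bond is sp² and brings one electron to the p orbital; the carbocation has an empty p orbital); the conjugation is uninterrupted.
π-electron count: 5 × 2 = 10 from the double-bond units + 0 from the C(phenyl)(+) atom = 10.
10 = 4(2) + 2, which satisfies Hückel's 4n+2 rule.

Aromatic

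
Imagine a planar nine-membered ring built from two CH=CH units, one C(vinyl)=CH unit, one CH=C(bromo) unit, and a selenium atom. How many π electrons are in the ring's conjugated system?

10

All ring atoms are sp² and supply a p orbital to the ring (each doubly-bonded ring atom is sp² with one p-orbital electron; the selenium donates one lone pair from its p orbital); the conjugation is uninterrupted.
Tallying contributions gives 4 × 2 = 8 from the double-bond units + 2 from the Se atom = 10.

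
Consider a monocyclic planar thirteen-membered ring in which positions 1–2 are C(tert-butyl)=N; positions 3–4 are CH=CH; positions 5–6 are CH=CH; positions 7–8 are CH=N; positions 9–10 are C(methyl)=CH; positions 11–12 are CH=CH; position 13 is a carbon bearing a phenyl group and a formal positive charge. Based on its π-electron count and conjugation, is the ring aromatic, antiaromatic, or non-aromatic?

Antiaromatic

Every ring atom contributes a p orbital perpendicular to the ring (every atom in a ring double bond is sp² and brings one electron to the p orbital; each sp² =N– keeps its lone pair in-plane and puts one electron into the π system; the carbocation has an empty p orbital), so the π system is cyclic and fully conjugated.
π-electron count: 6 × 2 = 12 from the double-bond units + 0 from the C(phenyl)(+) atom = 12.
A 4n π count (12, n = 3) in a planar conjugated ring means antiaromatic.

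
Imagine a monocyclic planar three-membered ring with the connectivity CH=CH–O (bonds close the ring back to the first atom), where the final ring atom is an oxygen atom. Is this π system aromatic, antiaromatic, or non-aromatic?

The p orbitals form a continuous loop: the double-bond atoms are sp², each contributing one p electron; the oxygen donates one lone pair from its p orbital. The ring is fully conjugated.
Tallying contributions gives 1 × 2 = 2 from the double-bond unit + 2 from the O atom = 4.
A 4n π count (4, n = 1) in a planar conjugated ring means antiaromatic.
This is oxirene.

Antiaromatic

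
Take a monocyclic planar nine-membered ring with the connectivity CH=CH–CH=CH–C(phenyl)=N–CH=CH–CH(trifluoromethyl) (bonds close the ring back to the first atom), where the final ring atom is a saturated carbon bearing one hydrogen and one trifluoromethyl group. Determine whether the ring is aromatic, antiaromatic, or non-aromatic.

Non-aromatic

The CH(trifluoromethyl) carbon is saturated: that saturated carbon is sp³ and has no p orbital in the ring π system. Conjugation is not continuous around the ring.
A ring that is not fully conjugated cannot be aromatic or antiaromatic regardless of its π-electron count.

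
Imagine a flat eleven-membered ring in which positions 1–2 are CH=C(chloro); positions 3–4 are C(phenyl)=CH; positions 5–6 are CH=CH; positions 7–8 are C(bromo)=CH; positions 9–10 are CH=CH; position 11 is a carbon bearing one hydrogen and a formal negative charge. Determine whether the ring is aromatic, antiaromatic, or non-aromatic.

The p orbitals form a continuous loop: each doubly-bonded ring atom is sp² with one p-orbital electron; the carbanion's lone pair occupies the p orbital. The ring is fully conjugated.
Tallying contributions gives 5 × 2 = 10 from the double-bond units + 2 from the CH(-) atom = 12.
12 is a 4n count (n = 3), so the planar conjugated ring is antiaromatic.

Antiaromatic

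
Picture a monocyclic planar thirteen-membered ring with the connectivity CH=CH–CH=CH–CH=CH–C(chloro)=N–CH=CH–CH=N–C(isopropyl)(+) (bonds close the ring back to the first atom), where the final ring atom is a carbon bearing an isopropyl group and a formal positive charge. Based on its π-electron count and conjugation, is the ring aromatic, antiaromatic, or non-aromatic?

All ring atoms are sp² and supply a p orbital to the ring (each doubly-bonded ring atom is sp² with one p-orbital electron; the doubly-bonded nitrogens are pyridine-type — their lone pairs lie in the ring plane, leaving one electron in the p orbital; the carbocation has an empty p orbital); the conjugation is uninterrupted.
Adding the contributions, 6 × 2 = 12 from the double-bond units + 0 from the C(isopropyl)(+) atom = 12.
A 4n π count (12, n = 3) in a planar conjugated ring means antiaromatic.

Antiaromatic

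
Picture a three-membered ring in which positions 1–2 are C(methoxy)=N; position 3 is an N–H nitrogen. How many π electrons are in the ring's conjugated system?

Every ring atom contributes a p orbital perpendicular to the ring (the double-bond atoms are sp², each contributing one p electron; each =N– nitrogen is pyridine-type (lone pair in the sp² plane, one electron in the p orbital); the pyrrole-type nitrogen donates its lone pair from the p orbital), so the π system is cyclic and fully conjugated.
Adding the contributions, 1 × 2 = 2 from the double-bond unit + 2 from the NH atom = 4.

4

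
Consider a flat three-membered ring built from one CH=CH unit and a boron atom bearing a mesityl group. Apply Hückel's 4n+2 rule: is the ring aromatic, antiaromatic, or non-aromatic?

Aromatic

All ring atoms are sp² and supply a p orbital to the ring (the double-bond atoms are sp², each contributing one p electron; the boron has an empty p orbital); the conjugation is uninterrupted.
π-electron count: 1 × 2 = 2 from the double-bond unit + 0 from the B(mesityl) atom = 2.
2 = 4(0) + 2, which satisfies Hückel's 4n+2 rule.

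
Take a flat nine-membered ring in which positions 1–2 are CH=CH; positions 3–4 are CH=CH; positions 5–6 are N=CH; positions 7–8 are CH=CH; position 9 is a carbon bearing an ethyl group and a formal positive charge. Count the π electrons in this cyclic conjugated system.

8

All ring atoms are sp² and supply a p orbital to the ring (each doubly-bonded ring atom is sp² with one p-orbital electron; each =N– nitrogen is pyridine-type (lone pair in the sp² plane, one electron in the p orbital); the carbocation has an empty p orbital); the conjugation is uninterrupted.
Counting π electrons: 4 × 2 = 8 from the double-bond units + 0 from the C(ethyl)(+) atom = 8.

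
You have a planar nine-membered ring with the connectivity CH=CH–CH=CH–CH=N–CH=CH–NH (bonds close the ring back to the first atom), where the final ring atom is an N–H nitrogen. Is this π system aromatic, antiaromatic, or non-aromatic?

Aromatic

Check conjugation: every atom in a ring double bond is sp² and brings one electron to the p orbital; each sp² =N– keeps its lone pair in-plane and puts one electron into the π system; the pyrrole-type nitrogen donates its lone pair from the p orbital — every position has a p orbital, so the cyclic π system is continuous.
Tallying contributions gives 4 × 2 = 8 from the double-bond units + 2 from the NH atom = 10.
10 = 4(2) + 2, which satisfies Hückel's 4n+2 rule.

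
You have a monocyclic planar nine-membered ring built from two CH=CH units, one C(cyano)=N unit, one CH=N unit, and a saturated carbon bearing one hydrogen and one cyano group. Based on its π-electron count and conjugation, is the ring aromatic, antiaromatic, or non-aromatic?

Non-aromatic

The CH(cyano) carbon is saturated: that saturated carbon is sp³ and has no p orbital in the ring π system. Conjugation is not continuous around the ring.
Broken conjugation rules out both aromaticity and antiaromaticity.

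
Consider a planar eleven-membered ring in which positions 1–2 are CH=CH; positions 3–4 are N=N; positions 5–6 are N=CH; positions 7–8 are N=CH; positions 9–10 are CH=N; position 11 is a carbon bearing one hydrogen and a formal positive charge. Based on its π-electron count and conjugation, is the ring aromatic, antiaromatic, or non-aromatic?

Check conjugation: the double-bond atoms are sp², each contributing one p electron; each =N– nitrogen is pyridine-type (lone pair in the sp² plane, one electron in the p orbital); the carbocation has an empty p orbital — every position has a p orbital, so the cyclic π system is continuous.
Counting π electrons: 5 × 2 = 10 from the double-bond units + 0 from the CH(+) atom = 10.
With 10 π electrons (n = 2), the Hückel 4n+2 condition holds.

Aromatic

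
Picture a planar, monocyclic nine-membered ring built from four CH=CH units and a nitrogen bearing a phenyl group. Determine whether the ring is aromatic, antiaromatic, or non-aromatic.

Check conjugation: every atom in a ring double bond is sp² and brings one electron to the p orbital; the pyrrole-type nitrogen donates its lone pair from the p orbital — every position has a p orbital, so the cyclic π system is continuous.
Counting π electrons: 4 × 2 = 8 from the double-bond units + 2 from the N(phenyl) atom = 10.
10 = 4(2) + 2, which satisfies Hückel's 4n+2 rule.

Aromatic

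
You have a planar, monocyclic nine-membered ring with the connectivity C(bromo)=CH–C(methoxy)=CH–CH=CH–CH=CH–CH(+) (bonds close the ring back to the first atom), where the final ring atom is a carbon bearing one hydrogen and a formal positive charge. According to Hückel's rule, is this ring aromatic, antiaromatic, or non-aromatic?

Antiaromatic

Every ring atom contributes a p orbital perpendicular to the ring (the double-bond atoms are sp², each contributing one p electron; the carbocation has an empty p orbital), so the π system is cyclic and fully conjugated.
Counting π electrons: 4 × 2 = 8 from the double-bond units + 0 from the CH(+) atom = 8.
With 8 = 4·2 π electrons, Hückel's rule classifies the planar ring as antiaromatic.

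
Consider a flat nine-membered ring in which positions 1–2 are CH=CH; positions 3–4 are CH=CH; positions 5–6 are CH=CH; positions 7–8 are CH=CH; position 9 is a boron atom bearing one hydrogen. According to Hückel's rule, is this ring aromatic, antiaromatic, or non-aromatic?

Antiaromatic

Every ring atom contributes a p orbital perpendicular to the ring (the double-bond atoms are sp², each contributing one p electron; the boron has an empty p orbital), so the π system is cyclic and fully conjugated.
Tallying contributions gives 4 × 2 = 8 from the double-bond units + 0 from the BH atom = 8.
With 8 = 4·2 π electrons, Hückel's rule classifies the planar ring as antiaromatic.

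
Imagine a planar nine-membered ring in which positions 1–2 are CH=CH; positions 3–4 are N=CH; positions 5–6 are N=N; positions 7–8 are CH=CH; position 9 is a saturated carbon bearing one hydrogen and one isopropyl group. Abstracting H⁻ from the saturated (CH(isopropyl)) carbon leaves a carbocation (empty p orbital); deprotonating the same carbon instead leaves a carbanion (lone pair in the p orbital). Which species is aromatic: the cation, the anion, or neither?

The anion

In either ion the ring is fully conjugated: every atom, including the new sp² carbon, supplies a p orbital.
Cation: 4 × 2 + 0 = 8 π electrons → 4(2), antiaromatic.
Anion: 4 × 2 + 2 = 10 π electrons → 4(2)+2, aromatic.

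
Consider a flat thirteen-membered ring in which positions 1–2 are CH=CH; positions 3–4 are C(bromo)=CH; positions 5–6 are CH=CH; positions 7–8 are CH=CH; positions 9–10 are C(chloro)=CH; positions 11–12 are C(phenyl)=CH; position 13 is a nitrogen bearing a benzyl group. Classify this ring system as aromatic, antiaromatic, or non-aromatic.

Every ring atom contributes a p orbital perpendicular to the ring (every atom in a ring double bond is sp² and brings one electron to the p orbital; the pyrrole-type nitrogen donates its lone pair from the p orbital), so the π system is cyclic and fully conjugated.
π-electron count: 6 × 2 = 12 from the double-bond units + 2 from the N(benzyl) atom = 14.
That gives a 4n+2 count (14, n = 3).

Aromatic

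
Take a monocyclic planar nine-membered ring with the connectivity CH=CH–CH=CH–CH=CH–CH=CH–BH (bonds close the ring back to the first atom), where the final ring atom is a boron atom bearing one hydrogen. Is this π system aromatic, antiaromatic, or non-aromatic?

Every ring atom contributes a p orbital perpendicular to the ring (each doubly-bonded ring atom is sp² with one p-orbital electron; the boron has an empty p orbital), so the π system is cyclic and fully conjugated.
Counting π electrons: 4 × 2 = 8 from the double-bond units + 0 from the BH atom = 8.
8 = 4(2); a planar, fully conjugated 4n system is antiaromatic.

Antiaromatic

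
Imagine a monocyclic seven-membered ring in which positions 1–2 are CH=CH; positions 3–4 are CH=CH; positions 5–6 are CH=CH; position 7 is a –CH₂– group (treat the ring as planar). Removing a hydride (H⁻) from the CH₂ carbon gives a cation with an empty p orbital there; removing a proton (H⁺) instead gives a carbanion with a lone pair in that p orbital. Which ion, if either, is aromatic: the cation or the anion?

The cation

In either ion the ring is fully conjugated: every atom, including the new sp² carbon, supplies a p orbital.
Cation: 3 × 2 + 0 = 6 π electrons → 4(1)+2, aromatic.
Anion: 3 × 2 + 2 = 8 π electrons → 4(2), antiaromatic.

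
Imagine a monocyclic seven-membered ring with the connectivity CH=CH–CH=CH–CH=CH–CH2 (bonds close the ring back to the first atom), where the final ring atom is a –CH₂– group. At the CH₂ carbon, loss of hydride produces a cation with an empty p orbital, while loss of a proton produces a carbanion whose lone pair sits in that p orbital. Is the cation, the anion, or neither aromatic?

In either ion the ring is fully conjugated: every atom, including the new sp² carbon, supplies a p orbital.
Cation: 3 × 2 + 0 = 6 π electrons → 4(1)+2, aromatic.
Anion: 3 × 2 + 2 = 8 π electrons → 4(2), antiaromatic.

The cation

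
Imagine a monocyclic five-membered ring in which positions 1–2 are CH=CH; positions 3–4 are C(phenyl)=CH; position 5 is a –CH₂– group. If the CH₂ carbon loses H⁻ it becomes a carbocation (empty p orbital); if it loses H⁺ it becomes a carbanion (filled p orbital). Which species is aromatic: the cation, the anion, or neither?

Both ions have a continuous loop of p orbitals — each ring atom is sp².
Cation: 2 × 2 + 0 = 4 π electrons → 4(1), antiaromatic.
Anion: 2 × 2 + 2 = 6 π electrons → 4(1)+2, aromatic.

The anion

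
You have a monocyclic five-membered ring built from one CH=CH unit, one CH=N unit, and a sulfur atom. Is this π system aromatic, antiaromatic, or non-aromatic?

Aromatic

Check conjugation: each doubly-bonded ring atom is sp² with one p-orbital electron; each sp² =N– keeps its lone pair in-plane and puts one electron into the π system; the sulfur donates one lone pair from its p orbital — every position has a p orbital, so the cyclic π system is continuous.
π-electron count: 2 × 2 = 4 from the double-bond units + 2 from the S atom = 6.
Since 6 = 4·1 + 2, the ring meets the 4n+2 criterion.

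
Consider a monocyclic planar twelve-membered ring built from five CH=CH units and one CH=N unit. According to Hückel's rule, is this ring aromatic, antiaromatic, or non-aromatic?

Antiaromatic

Every ring atom contributes a p orbital perpendicular to the ring (each doubly-bonded ring atom is sp² with one p-orbital electron; each sp² =N– keeps its lone pair in-plane and puts one electron into the π system), so the π system is cyclic and fully conjugated.
π-electron count: 6 × 2 = 12 from the 6 double-bond units.
12 = 4(3); a planar, fully conjugated 4n system is antiaromatic.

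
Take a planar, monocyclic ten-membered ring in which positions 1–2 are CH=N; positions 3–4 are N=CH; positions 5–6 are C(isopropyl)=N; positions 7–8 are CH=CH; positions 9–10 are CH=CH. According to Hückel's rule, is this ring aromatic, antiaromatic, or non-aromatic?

All ring atoms are sp² and supply a p orbital to the ring (each doubly-bonded ring atom is sp² with one p-orbital electron; each sp² =N– keeps its lone pair in-plane and puts one electron into the π system); the conjugation is uninterrupted.
Counting π electrons: 5 × 2 = 10 from the 5 double-bond units.
10 = 4(2) + 2, which satisfies Hückel's 4n+2 rule.

Aromatic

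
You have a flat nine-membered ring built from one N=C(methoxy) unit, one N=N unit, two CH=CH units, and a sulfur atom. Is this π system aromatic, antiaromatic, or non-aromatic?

Check conjugation: the double-bond atoms are sp², each contributing one p electron; each =N– nitrogen is pyridine-type (lone pair in the sp² plane, one electron in the p orbital); the sulfur donates one lone pair from its p orbital — every position has a p orbital, so the cyclic π system is continuous.
Adding the contributions, 4 × 2 = 8 from the double-bond units + 2 from the S atom = 10.
10 = 4(2) + 2, which satisfies Hückel's 4n+2 rule.

Aromatic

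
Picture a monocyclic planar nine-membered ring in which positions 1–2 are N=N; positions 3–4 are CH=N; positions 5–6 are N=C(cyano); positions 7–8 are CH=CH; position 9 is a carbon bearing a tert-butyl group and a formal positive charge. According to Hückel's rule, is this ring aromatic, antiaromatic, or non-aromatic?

Every ring atom contributes a p orbital perpendicular to the ring (each doubly-bonded ring atom is sp² with one p-orbital electron; each sp² =N– keeps its lone pair in-plane and puts one electron into the π system; the carbocation has an empty p orbital), so the π system is cyclic and fully conjugated.
π-electron count: 4 × 2 = 8 from the double-bond units + 0 from the C(tert-butyl)(+) atom = 8.
With 8 = 4·2 π electrons, Hückel's rule classifies the planar ring as antiaromatic.

Antiaromatic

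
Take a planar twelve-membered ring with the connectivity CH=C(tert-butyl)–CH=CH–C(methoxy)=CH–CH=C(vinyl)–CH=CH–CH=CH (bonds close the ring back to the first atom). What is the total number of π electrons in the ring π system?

Every ring atom contributes a p orbital perpendicular to the ring (each doubly-bonded ring atom is sp² with one p-orbital electron), so the π system is cyclic and fully conjugated.
π-electron count: 6 × 2 = 12 from the 6 double-bond units.

12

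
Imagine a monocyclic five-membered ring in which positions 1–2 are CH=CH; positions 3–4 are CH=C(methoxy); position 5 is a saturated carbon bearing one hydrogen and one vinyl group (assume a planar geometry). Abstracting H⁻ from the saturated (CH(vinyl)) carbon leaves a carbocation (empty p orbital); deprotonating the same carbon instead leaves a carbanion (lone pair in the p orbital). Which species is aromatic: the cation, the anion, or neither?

The anion

In both ions every ring atom is sp² and contributes a p orbital, so both rings are fully conjugated.
Cation: 2 × 2 + 0 = 4 π electrons → 4(1), antiaromatic.
Anion: 2 × 2 + 2 = 6 π electrons → 4(1)+2, aromatic.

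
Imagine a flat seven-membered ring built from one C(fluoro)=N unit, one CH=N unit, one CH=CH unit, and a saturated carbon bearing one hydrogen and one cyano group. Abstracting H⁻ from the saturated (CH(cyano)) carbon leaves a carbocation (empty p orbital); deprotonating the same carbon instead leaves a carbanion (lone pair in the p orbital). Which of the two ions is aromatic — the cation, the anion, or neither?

In both ions every ring atom is sp² and contributes a p orbital, so both rings are fully conjugated.
Cation: 3 × 2 + 0 = 6 π electrons → 4(1)+2, aromatic.
Anion: 3 × 2 + 2 = 8 π electrons → 4(2), antiaromatic.

The cation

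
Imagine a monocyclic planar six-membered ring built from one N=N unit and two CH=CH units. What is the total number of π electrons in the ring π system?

6

The p orbitals form a continuous loop: each doubly-bonded ring atom is sp² with one p-orbital electron; each sp² =N– keeps its lone pair in-plane and puts one electron into the π system. The ring is fully conjugated.
Counting π electrons: 3 × 2 = 6 from the 3 double-bond units.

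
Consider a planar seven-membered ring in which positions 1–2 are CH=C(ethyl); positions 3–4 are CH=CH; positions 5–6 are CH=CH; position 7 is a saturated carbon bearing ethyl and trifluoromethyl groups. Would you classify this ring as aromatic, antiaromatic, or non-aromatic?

The C(ethyl)(trifluoromethyl) position has four σ bonds — that saturated carbon is sp³ and has no p orbital in the ring π system — so the cyclic conjugation is interrupted.
Broken conjugation rules out both aromaticity and antiaromaticity.

Non-aromatic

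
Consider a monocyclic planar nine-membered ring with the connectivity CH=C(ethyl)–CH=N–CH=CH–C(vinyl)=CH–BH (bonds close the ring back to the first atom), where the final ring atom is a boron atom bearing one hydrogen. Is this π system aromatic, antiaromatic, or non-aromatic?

Antiaromatic

The p orbitals form a continuous loop: every atom in a ring double bond is sp² and brings one electron to the p orbital; each =N– nitrogen is pyridine-type (lone pair in the sp² plane, one electron in the p orbital); the boron has an empty p orbital. The ring is fully conjugated.
Tallying contributions gives 4 × 2 = 8 from the double-bond units + 0 from the BH atom = 8.
With 8 = 4·2 π electrons, Hückel's rule classifies the planar ring as antiaromatic.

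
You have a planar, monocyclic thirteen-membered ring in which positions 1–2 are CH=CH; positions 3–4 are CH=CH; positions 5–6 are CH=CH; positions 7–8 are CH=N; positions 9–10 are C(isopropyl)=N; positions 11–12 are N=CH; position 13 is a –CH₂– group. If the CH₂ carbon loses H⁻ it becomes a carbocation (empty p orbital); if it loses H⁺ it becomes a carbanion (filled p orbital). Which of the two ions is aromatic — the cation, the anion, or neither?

Both ions have a continuous loop of p orbitals — each ring atom is sp².
Cation: 6 × 2 + 0 = 12 π electrons → 4(3), antiaromatic.
Anion: 6 × 2 + 2 = 14 π electrons → 4(3)+2, aromatic.

The anion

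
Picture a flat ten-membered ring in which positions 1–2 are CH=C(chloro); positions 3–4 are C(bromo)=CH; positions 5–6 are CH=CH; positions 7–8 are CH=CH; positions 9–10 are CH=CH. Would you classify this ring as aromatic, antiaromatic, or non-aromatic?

Check conjugation: each doubly-bonded ring atom is sp² with one p-orbital electron — every position has a p orbital, so the cyclic π system is continuous.
Adding the contributions, 5 × 2 = 10 from the 5 double-bond units.
With 10 π electrons (n = 2), the Hückel 4n+2 condition holds.

Aromatic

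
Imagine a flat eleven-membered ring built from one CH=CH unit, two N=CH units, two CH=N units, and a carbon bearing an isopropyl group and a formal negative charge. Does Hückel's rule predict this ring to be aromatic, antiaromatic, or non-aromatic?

Antiaromatic

All ring atoms are sp² and supply a p orbital to the ring (the double-bond atoms are sp², each contributing one p electron; the doubly-bonded nitrogens are pyridine-type — their lone pairs lie in the ring plane, leaving one electron in the p orbital; the carbanion's lone pair occupies the p orbital); the conjugation is uninterrupted.
π-electron count: 5 × 2 = 10 from the double-bond units + 2 from the C(isopropyl)(-) atom = 12.
12 = 4(3); a planar, fully conjugated 4n system is antiaromatic.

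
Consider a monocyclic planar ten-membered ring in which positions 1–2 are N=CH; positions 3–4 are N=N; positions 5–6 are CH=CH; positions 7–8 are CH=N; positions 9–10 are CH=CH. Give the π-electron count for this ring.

Every ring atom contributes a p orbital perpendicular to the ring (the double-bond atoms are sp², each contributing one p electron; each sp² =N– keeps its lone pair in-plane and puts one electron into the π system), so the π system is cyclic and fully conjugated.
Adding the contributions, 5 × 2 = 10 from the 5 double-bond units.

10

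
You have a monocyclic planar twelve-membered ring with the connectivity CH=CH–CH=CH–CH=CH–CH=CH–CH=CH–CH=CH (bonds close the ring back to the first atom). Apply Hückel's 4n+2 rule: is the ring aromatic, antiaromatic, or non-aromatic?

Every ring atom contributes a p orbital perpendicular to the ring (each doubly-bonded ring atom is sp² with one p-orbital electron), so the π system is cyclic and fully conjugated.
Tallying contributions gives 6 × 2 = 12 from the 6 double-bond units.
A 4n π count (12, n = 3) in a planar conjugated ring means antiaromatic.

Antiaromatic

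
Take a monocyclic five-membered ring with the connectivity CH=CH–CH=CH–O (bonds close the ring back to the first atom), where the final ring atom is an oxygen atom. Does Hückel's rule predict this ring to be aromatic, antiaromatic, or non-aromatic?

Check conjugation: each doubly-bonded ring atom is sp² with one p-orbital electron; the oxygen donates one lone pair from its p orbital — every position has a p orbital, so the cyclic π system is continuous.
Adding the contributions, 2 × 2 = 4 from the double-bond units + 2 from the O atom = 6.
That gives a 4n+2 count (6, n = 1).

Aromatic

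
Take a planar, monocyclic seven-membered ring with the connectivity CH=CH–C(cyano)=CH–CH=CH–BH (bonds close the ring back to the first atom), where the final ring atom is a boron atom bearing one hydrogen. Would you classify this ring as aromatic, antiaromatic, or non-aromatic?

The p orbitals form a continuous loop: every atom in a ring double bond is sp² and brings one electron to the p orbital; the boron has an empty p orbital. The ring is fully conjugated.
Adding the contributions, 3 × 2 = 6 from the double-bond units + 0 from the BH atom = 6.
That gives a 4n+2 count (6, n = 1).

Aromatic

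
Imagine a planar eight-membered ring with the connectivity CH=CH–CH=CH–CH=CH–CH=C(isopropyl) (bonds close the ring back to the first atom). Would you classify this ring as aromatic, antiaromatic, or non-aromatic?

Antiaromatic

All ring atoms are sp² and supply a p orbital to the ring (the double-bond atoms are sp², each contributing one p electron); the conjugation is uninterrupted.
Tallying contributions gives 4 × 2 = 8 from the 4 double-bond units.
With 8 = 4·2 π electrons, Hückel's rule classifies the planar ring as antiaromatic.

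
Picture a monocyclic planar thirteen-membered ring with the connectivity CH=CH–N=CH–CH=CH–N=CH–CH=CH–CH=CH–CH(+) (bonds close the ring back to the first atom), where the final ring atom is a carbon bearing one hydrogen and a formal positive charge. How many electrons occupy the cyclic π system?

Every ring atom contributes a p orbital perpendicular to the ring (every atom in a ring double bond is sp² and brings one electron to the p orbital; each =N– nitrogen is pyridine-type (lone pair in the sp² plane, one electron in the p orbital); the carbocation has an empty p orbital), so the π system is cyclic and fully conjugated.
Counting π electrons: 6 × 2 = 12 from the double-bond units + 0 from the CH(+) atom = 12.

12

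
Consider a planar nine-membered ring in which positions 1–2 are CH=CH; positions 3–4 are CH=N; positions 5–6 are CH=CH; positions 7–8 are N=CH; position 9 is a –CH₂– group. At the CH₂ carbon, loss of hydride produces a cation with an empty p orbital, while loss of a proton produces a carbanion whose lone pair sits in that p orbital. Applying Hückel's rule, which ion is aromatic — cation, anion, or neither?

The anion

In either ion the ring is fully conjugated: every atom, including the new sp² carbon, supplies a p orbital.
Cation: 4 × 2 + 0 = 8 π electrons → 4(2), antiaromatic.
Anion: 4 × 2 + 2 = 10 π electrons → 4(2)+2, aromatic.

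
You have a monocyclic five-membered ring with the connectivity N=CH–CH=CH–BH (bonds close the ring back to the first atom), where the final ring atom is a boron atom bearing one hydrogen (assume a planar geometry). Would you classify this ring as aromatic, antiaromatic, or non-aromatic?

Antiaromatic

The p orbitals form a continuous loop: the double-bond atoms are sp², each contributing one p electron; the doubly-bonded nitrogens are pyridine-type — their lone pairs lie in the ring plane, leaving one electron in the p orbital; the boron has an empty p orbital. The ring is fully conjugated.
Counting π electrons: 2 × 2 = 4 from the double-bond units + 0 from the BH atom = 4.
A 4n π count (4, n = 1) in a planar conjugated ring means antiaromatic.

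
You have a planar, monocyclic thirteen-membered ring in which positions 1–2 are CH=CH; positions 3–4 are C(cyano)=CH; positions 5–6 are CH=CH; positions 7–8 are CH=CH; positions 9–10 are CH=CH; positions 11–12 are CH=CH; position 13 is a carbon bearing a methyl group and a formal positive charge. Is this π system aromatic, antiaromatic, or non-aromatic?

All ring atoms are sp² and supply a p orbital to the ring (each doubly-bonded ring atom is sp² with one p-orbital electron; the carbocation has an empty p orbital); the conjugation is uninterrupted.
Counting π electrons: 6 × 2 = 12 from the double-bond units + 0 from the C(methyl)(+) atom = 12.
12 = 4(3); a planar, fully conjugated 4n system is antiaromatic.

Antiaromatic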